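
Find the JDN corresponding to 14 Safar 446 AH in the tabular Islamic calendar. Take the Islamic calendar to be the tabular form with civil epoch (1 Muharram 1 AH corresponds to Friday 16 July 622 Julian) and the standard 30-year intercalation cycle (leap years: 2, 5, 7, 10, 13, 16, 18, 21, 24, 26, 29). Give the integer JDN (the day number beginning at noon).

2106176

Equivalently 31 May 1054 (proleptic Gregorian).
JDN 2451545 is 1 January 2000 CE (Gregorian); the target day is −345369 days from there, so JDN = 2106176.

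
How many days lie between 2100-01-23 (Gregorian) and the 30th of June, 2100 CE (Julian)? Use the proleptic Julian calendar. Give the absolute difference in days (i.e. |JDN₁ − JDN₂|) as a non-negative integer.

172

JDN of the first date = 2488092.
JDN of the second date = 2488264.
|2488264 − 2488092| = 172.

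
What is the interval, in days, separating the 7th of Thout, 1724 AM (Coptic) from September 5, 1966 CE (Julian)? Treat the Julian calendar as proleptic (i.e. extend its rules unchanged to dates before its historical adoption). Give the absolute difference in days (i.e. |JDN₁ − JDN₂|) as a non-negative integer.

First date → JDN 2454362; second date → JDN 2439387.
The interval is |2454362 − 2439387| = 14975 days.

14975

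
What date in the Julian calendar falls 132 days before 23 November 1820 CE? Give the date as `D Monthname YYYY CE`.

14 July 1820 CE

Counting 132 days back from JDN 2386140 reaches JDN 2386008, which is 14 July 1820 CE.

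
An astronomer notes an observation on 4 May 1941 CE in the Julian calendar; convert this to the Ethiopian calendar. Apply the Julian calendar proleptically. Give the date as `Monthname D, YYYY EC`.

The source date corresponds to 17 May 1941 in the Gregorian calendar (JDN 2430132).
That day falls on 9 Ginbot 1933 EC in the Ethiopian calendar.

Ginbot 9, 1933 EC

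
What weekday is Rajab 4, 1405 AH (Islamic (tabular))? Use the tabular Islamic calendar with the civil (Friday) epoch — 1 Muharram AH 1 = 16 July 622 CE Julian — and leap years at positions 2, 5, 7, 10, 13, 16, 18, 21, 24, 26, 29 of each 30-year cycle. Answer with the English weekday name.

Tuesday

This is JDN 2446151 (26 March 1985 Gregorian).
2446151 ≡ 1 (mod 7); counting from Monday = 0 gives Tuesday.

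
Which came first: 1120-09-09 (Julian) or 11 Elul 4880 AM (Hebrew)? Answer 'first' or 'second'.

Converting both to JDN: 2130390 vs 2130357; the smaller is the second.

second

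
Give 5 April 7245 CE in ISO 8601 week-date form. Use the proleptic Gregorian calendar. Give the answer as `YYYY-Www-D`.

The weekday is Wednesday (ISO weekday 3).
That Wednesday belongs to ISO week 14 of ISO year 7245.

7245-W14-3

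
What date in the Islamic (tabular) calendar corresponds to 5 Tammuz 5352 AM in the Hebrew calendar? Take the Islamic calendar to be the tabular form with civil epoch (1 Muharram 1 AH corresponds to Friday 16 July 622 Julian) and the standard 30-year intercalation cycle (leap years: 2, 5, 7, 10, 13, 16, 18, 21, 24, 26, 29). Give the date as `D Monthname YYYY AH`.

5 Ramadan 1000 AH

The source date corresponds to 15 June 1592 in the Gregorian calendar (JDN 2302692).
That day falls on 5 Ramadan 1000 AH in the tabular Islamic calendar.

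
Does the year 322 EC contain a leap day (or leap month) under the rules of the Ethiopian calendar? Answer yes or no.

no

322 mod 4 = 2; in the Ethiopian calendar a year is leap when year mod 4 = 3, so it is a common year.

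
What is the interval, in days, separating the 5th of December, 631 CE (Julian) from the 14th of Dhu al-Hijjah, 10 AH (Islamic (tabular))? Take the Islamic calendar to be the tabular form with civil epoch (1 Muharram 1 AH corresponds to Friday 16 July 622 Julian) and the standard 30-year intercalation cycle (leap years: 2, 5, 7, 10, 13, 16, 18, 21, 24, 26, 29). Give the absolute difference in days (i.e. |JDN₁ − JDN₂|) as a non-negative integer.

JDN of the first date = 1951869.
JDN of the second date = 1951967.
|1951967 − 1951869| = 98.

98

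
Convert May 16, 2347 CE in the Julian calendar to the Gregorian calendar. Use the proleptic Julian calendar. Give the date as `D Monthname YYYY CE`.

1 June 2347 CE

The Julian–Gregorian offset here is 16 days (Julian trailing).
16 May 2347 Julian + 16 days → 1 June 2347 Gregorian.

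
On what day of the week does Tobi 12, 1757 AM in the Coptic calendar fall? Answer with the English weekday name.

Sunday

In the Gregorian calendar this is 20 January 2041 (JDN 2466540).
Since JDN mod 7 = 6 (0 = Monday), the day is Sunday.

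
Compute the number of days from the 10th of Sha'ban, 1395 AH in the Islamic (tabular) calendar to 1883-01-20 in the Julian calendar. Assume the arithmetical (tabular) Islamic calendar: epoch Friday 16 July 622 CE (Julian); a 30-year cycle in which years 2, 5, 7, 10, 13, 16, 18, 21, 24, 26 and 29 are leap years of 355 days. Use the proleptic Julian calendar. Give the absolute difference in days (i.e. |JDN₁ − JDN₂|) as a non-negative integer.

First date → JDN 2442643; second date → JDN 2408843.
The interval is |2442643 − 2408843| = 33800 days.

33800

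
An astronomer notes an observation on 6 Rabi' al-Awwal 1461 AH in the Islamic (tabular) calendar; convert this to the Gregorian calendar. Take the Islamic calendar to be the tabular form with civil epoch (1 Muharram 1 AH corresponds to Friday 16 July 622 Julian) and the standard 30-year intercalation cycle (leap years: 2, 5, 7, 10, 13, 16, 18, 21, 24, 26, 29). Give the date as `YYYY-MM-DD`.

2039-03-31

Julian Day Number of the source date = 2465879.
Converting JDN 2465879 to the Gregorian calendar gives 31 March 2039 CE.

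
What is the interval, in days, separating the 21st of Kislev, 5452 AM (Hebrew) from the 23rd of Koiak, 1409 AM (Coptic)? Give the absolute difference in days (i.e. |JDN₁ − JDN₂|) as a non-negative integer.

383

First date → JDN 2339031; second date → JDN 2339414.
The interval is |2339031 − 2339414| = 383 days.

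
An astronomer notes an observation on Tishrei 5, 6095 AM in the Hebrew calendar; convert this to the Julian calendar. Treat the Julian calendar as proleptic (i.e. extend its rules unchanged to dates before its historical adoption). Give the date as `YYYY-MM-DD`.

Both dates share Julian Day Number 2573811; in the Julian calendar that is 17 September 2334 CE.

2334-09-17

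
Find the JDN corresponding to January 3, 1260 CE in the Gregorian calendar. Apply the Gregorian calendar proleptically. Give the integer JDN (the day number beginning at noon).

JDN 2299161 is 15 October 1582 CE (Gregorian); the target day is −117893 days from there, so JDN = 2181268.

2181268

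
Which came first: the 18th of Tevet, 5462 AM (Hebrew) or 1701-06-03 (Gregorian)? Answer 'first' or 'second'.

The two dates have Julian Day Numbers 2342720 and 2342491 respectively.
Since 2342491 < 2342720, the second date comes first.

second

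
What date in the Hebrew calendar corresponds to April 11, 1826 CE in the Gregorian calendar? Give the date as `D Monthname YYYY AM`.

4 Nisan 5586 AM

Both dates share Julian Day Number 2388093; in the Hebrew calendar that is 4 Nisan 5586 AM.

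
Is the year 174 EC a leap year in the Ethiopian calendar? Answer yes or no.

174 mod 4 = 2; in the Ethiopian calendar a year is leap when year mod 4 = 3, so it is a common year.

no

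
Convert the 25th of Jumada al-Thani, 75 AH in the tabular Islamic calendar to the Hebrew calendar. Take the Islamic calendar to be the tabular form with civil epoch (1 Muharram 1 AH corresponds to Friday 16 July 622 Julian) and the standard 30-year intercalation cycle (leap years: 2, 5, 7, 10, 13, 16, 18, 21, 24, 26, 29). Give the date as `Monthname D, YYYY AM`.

Tishrei 26, 4455 AM

The source date corresponds to 24 October 694 in the proleptic Gregorian calendar (JDN 1974835).
That day falls on 26 Tishrei 4455 AM in the Hebrew calendar.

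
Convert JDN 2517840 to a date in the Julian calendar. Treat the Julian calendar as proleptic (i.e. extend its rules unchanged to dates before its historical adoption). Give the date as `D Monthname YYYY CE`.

The Gregorian equivalent of JDN 2517840 is 5 July 2181.
In the Julian calendar that day is 21 June 2181 CE.

21 June 2181 CE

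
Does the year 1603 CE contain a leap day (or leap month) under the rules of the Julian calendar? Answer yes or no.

1603 mod 4 = 3, so it is a common year in the Julian calendar.

no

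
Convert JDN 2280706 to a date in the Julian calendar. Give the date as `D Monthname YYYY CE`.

26 March 1532 CE

The proleptic Gregorian equivalent of JDN 2280706 is 5 April 1532.
In the Julian calendar that day is 26 March 1532 CE.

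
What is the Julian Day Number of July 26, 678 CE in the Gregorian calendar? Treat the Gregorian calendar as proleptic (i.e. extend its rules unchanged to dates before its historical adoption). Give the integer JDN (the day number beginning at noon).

JDN 2299161 is 15 October 1582 CE (Gregorian); the target day is −330260 days from there, so JDN = 1968901.

1968901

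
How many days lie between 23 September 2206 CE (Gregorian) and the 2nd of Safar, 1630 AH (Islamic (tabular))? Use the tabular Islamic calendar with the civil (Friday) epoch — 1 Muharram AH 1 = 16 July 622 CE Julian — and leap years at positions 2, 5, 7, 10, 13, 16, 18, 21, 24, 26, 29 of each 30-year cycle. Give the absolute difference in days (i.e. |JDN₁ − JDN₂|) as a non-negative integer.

First date → JDN 2527050; second date → JDN 2525734.
The interval is |2527050 − 2525734| = 1316 days.

1316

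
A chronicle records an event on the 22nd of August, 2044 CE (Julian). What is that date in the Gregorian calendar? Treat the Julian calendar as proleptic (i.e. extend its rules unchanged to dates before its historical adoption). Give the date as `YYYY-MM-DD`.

The Julian–Gregorian offset here is 13 days (Julian trailing).
22 August 2044 Julian + 13 days → 4 September 2044 Gregorian.

2044-09-04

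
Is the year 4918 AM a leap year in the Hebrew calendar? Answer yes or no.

no

Hebrew year 4918 is year 16 of its 19-year Metonic cycle; leap years are at positions 3, 6, 8, 11, 14, 17, 19, so it is a common year (12 months).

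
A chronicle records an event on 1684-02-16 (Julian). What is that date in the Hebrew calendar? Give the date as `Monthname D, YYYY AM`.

Adar 11, 5444 AM

Julian Day Number of the source date = 2336185.
Converting JDN 2336185 to the Hebrew calendar gives 11 Adar 5444 AM.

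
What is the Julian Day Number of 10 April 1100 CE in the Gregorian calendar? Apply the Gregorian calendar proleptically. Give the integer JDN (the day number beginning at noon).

2122926

JDN 2451545 is 1 January 2000 CE (Gregorian); the target day is −328619 days from there, so JDN = 2122926.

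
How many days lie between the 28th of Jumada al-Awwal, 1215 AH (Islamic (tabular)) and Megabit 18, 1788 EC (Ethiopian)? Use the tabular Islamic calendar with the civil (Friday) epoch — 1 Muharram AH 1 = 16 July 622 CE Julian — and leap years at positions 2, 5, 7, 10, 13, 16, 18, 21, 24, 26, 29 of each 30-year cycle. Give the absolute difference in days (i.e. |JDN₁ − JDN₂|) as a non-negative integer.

1666

JDN of the first date = 2378786.
JDN of the second date = 2377120.
|2377120 − 2378786| = 1666.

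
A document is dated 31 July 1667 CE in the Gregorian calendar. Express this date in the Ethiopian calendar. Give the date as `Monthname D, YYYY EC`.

Julian Day Number of the source date = 2330131.
Converting JDN 2330131 to the Ethiopian calendar gives 27 Hamle 1659 EC.

Hamle 27, 1659 EC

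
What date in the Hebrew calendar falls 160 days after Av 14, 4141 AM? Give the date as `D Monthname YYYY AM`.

27 Tevet 4142 AM

JDN of Av 14, 4141 AM = 1860421.
1860421 + 160 = 1860581.
JDN 1860581 in the Hebrew calendar is 27 Tevet 4142 AM.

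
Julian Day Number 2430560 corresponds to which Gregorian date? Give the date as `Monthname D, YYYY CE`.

July 19, 1942 CE

JDN 2451545 is 1 Jan 2000; 2430560 is −20985 days from there.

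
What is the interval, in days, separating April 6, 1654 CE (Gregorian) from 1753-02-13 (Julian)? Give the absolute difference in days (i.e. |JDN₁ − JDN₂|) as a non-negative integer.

36118

First date → JDN 2325267; second date → JDN 2361385.
The interval is |2325267 − 2361385| = 36118 days.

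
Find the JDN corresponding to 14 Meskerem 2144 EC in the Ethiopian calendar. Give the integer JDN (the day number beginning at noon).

2506965

In the Gregorian calendar the same day is 26 September 2151.
JDN 2400001 is 17 November 1858 CE (Gregorian), MJD 0; the target day is +106964 days from there, so JDN = 2506965.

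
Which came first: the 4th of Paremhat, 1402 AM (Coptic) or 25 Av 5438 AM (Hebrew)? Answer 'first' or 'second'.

second

First date → JDN 2336928; second date → JDN 2334162.
JDN 2334162 < JDN 2336928, so the second date is earlier.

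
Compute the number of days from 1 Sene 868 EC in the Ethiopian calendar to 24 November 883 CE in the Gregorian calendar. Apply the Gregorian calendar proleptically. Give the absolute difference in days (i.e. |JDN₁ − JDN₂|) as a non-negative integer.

2734

First date → JDN 2041163; second date → JDN 2043897.
The interval is |2041163 − 2043897| = 2734 days.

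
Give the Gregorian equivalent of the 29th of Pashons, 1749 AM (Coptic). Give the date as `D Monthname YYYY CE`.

6 June 2033 CE

Julian Day Number of the source date = 2463755.
Converting JDN 2463755 to the Gregorian calendar gives 6 June 2033 CE.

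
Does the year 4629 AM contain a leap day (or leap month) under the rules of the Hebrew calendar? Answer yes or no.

Hebrew year 4629 is year 12 of its 19-year Metonic cycle; leap years are at positions 3, 6, 8, 11, 14, 17, 19, so it is a common year (12 months).

no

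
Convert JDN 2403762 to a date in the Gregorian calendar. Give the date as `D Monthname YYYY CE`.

5 March 1869 CE

Counting from JDN 2299161 = 15 Oct 1582 gives an offset of 104601 days.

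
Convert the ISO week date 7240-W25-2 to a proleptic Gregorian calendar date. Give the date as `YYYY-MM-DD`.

ISO week 1 of 7240 is the week containing the first Thursday of 7240.
Week 25, day 2 (Tuesday) lands on 7240-06-19.

7240-06-19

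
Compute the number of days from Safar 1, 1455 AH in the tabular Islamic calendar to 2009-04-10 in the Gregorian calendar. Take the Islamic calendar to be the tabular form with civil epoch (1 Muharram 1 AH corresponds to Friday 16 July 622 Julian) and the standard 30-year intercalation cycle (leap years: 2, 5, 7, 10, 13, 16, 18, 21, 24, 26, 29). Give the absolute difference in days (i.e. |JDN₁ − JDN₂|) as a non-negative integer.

First date → JDN 2463719; second date → JDN 2454932.
The interval is |2463719 − 2454932| = 8787 days.

8787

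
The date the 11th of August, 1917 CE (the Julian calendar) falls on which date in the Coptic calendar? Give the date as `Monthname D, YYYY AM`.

Mesori 18, 1633 AM

The source date corresponds to 24 August 1917 in the Gregorian calendar (JDN 2421465).
That day falls on 18 Mesori 1633 AM in the Coptic calendar.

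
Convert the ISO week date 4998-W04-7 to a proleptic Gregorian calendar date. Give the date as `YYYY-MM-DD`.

ISO week 1 of 4998 is the week containing the first Thursday of 4998.
Week 4, day 7 (Sunday) lands on 4998-01-28.

4998-01-28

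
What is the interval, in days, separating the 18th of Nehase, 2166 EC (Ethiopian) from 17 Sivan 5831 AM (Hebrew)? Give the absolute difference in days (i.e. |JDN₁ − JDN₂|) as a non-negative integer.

JDN of the first date = 2515334.
JDN of the second date = 2477642.
|2477642 − 2515334| = 37692.

37692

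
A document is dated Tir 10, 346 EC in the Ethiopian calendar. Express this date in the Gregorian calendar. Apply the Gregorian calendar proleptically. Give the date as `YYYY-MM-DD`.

Julian Day Number of the source date = 1850361.
Converting JDN 1850361 to the Gregorian calendar gives 6 January 354 CE.

0354-01-06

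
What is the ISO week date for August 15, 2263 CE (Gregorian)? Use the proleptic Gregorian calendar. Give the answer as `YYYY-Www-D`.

The weekday is Saturday (ISO weekday 6).
That Saturday belongs to ISO week 33 of ISO year 2263.

2263-W33-6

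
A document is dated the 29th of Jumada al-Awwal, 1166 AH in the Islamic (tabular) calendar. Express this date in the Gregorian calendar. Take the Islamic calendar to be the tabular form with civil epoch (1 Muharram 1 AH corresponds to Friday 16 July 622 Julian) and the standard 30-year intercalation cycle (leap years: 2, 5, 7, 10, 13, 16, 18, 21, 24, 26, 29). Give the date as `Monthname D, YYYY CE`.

Julian Day Number of the source date = 2361423.
Converting JDN 2361423 to the Gregorian calendar gives 3 April 1753 CE.

April 3, 1753 CE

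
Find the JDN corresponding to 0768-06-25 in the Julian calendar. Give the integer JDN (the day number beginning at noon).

Equivalently 29 June 768 (proleptic Gregorian).
JDN 2299161 is 15 October 1582 CE (Gregorian); the target day is −297415 days from there, so JDN = 2001746.

2001746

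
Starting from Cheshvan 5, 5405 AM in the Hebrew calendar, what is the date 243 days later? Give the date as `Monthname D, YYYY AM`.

Counting 243 days forward from JDN 2321827 reaches JDN 2322070, which is Tammuz 11, 5405 AM.

Tammuz 11, 5405 AM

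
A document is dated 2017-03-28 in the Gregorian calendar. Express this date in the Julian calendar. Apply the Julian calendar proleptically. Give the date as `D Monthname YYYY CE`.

The Julian–Gregorian offset here is 13 days (Julian trailing).
28 March 2017 Gregorian − 13 days → 15 March 2017 Julian.

15 March 2017 CE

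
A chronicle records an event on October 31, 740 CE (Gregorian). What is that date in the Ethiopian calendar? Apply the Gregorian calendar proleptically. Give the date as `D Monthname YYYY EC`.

30 Tikimt 733 EC

Both dates share Julian Day Number 1991643; in the Ethiopian calendar that is 30 Tikimt 733 EC.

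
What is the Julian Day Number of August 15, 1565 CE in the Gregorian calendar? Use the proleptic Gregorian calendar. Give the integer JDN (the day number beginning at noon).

JDN 2299161 is 15 October 1582 CE (Gregorian); the target day is −6270 days from there, so JDN = 2292891.

2292891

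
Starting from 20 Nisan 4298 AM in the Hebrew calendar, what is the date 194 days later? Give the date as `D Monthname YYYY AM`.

Counting 194 days forward from JDN 1917658 reaches JDN 1917852, which is 7 Cheshvan 4299 AM.

7 Cheshvan 4299 AM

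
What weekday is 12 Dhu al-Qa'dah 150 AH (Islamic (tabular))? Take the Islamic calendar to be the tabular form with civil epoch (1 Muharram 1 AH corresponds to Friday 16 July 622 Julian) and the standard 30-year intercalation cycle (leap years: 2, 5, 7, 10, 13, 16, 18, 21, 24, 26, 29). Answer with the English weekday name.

Wednesday

Equivalently 13 December 767 Gregorian, JDN 2001547.
Since JDN mod 7 = 2 (0 = Monday), the day is Wednesday.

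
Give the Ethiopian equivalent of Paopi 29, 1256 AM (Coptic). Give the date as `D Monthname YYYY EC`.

29 Tikimt 1532 EC

The source date corresponds to 6 November 1539 in the proleptic Gregorian calendar (JDN 2283477).
That day falls on 29 Tikimt 1532 EC in the Ethiopian calendar.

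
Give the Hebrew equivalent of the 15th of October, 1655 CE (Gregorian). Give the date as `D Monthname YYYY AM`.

Both dates share Julian Day Number 2325824; in the Hebrew calendar that is 14 Tishrei 5416 AM.

14 Tishrei 5416 AM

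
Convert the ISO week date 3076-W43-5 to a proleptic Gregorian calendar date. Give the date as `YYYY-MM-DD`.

ISO week 1 of 3076 is the week containing the first Thursday of 3076.
Week 43, day 5 (Friday) lands on 3076-10-27.

3076-10-27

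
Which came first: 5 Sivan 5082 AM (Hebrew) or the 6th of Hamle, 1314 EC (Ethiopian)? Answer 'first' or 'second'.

First date → JDN 2204060; second date → JDN 2204099.
JDN 2204060 < JDN 2204099, so the first date is earlier.

first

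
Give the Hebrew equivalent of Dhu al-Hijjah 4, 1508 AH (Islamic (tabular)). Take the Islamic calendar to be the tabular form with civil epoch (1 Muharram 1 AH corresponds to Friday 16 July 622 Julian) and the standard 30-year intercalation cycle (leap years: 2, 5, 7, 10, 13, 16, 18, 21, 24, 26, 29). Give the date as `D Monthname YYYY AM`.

Both dates share Julian Day Number 2482799; in the Hebrew calendar that is 5 Av 5845 AM.

5 Av 5845 AM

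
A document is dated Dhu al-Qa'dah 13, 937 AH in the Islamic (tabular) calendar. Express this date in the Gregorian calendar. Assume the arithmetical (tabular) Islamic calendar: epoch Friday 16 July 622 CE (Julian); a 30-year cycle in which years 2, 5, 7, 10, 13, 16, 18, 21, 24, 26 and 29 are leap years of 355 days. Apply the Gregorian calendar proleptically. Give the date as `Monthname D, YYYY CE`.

July 8, 1531 CE

Julian Day Number of the source date = 2280434.
Converting JDN 2280434 to the Gregorian calendar gives 8 July 1531 CE.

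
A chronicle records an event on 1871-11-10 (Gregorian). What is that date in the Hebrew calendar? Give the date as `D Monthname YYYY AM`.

Julian Day Number of the source date = 2404742.
Converting JDN 2404742 to the Hebrew calendar gives 26 Cheshvan 5632 AM.

26 Cheshvan 5632 AM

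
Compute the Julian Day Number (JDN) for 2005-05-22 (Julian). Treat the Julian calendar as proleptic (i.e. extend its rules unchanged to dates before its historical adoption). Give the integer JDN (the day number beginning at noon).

2453526

Equivalently 4 June 2005 (Gregorian).
JDN 2299161 is 15 October 1582 CE (Gregorian); the target day is +154365 days from there, so JDN = 2453526.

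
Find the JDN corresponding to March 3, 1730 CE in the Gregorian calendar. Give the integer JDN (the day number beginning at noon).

JDN 2400001 is 17 November 1858 CE (Gregorian), MJD 0; the target day is −47010 days from there, so JDN = 2352991.

2352991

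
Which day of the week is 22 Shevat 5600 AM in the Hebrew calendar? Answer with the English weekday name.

Monday

Equivalently 27 January 1840 Gregorian, JDN 2393132.
2393132 ≡ 0 (mod 7); counting from Monday = 0 gives Monday.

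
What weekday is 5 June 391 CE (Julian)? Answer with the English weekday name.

Thursday

Equivalently 6 June 391 Gregorian, JDN 1864026.
JDN 1864026 mod 7 = 3, and JDN 0 was a Monday, so this is a Thursday.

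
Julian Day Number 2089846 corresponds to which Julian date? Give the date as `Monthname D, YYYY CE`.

The proleptic Gregorian equivalent of JDN 2089846 is 14 September 1009.
In the Julian calendar that day is September 8, 1009 CE.

September 8, 1009 CE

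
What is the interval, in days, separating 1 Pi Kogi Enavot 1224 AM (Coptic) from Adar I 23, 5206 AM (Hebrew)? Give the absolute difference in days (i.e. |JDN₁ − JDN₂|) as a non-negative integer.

First date → JDN 2272091; second date → JDN 2249260.
The interval is |2272091 − 2249260| = 22831 days.

22831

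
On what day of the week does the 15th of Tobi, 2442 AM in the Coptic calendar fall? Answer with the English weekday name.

Friday

Equivalently 29 January 2726 Gregorian, JDN 2716739.
JDN 2716739 mod 7 = 4, and JDN 0 was a Monday, so this is a Friday.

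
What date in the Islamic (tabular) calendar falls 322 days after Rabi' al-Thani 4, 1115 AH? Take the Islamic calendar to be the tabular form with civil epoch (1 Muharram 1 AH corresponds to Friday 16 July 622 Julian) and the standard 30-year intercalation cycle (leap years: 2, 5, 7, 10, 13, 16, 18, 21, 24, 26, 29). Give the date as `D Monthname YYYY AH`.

The starting date is JDN 2343296; 2343296 + 322 = 2343618.
JDN 2343618 corresponds to 1 Rabi' al-Awwal 1116 AH.

1 Rabi' al-Awwal 1116 AH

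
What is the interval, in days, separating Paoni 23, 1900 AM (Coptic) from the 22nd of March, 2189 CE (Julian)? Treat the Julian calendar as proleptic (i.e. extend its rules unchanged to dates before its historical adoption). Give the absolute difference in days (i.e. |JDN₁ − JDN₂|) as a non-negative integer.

First date → JDN 2518932; second date → JDN 2520671.
The interval is |2518932 − 2520671| = 1739 days.

1739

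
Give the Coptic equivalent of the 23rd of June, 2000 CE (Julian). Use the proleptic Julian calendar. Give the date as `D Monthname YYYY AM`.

29 Paoni 1716 AM

Julian Day Number of the source date = 2451732.
Converting JDN 2451732 to the Coptic calendar gives 29 Paoni 1716 AM.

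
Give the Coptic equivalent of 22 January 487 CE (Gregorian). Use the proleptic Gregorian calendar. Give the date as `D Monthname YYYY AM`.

26 Tobi 203 AM

Julian Day Number of the source date = 1898955.
Converting JDN 1898955 to the Coptic calendar gives 26 Tobi 203 AM.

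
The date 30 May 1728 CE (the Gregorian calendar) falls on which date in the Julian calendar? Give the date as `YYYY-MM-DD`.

At this point the Julian calendar is 11 days behind the Gregorian.
30 May 1728 Gregorian − 11 days → 19 May 1728 Julian.

1728-05-19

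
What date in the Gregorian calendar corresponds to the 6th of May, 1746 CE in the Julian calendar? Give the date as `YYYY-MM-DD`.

1746-05-17

At this point the Julian calendar is 11 days behind the Gregorian.
6 May 1746 Julian + 11 days → 17 May 1746 Gregorian.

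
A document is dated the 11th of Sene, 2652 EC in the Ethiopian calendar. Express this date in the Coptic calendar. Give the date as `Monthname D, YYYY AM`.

Julian Day Number of the source date = 2692779.
Converting JDN 2692779 to the Coptic calendar gives 11 Paoni 2376 AM.

Paoni 11, 2376 AM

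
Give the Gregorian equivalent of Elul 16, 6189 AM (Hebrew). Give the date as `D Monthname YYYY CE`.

15 September 2429 CE

Both dates share Julian Day Number 2608492; in the Gregorian calendar that is 15 September 2429 CE.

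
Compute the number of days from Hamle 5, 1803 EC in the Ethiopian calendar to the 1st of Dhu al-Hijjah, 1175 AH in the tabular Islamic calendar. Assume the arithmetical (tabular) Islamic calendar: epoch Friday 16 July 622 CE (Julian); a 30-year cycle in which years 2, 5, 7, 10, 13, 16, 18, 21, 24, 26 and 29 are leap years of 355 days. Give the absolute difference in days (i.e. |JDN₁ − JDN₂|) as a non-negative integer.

First date → JDN 2382705; second date → JDN 2364791.
The interval is |2382705 − 2364791| = 17914 days.

17914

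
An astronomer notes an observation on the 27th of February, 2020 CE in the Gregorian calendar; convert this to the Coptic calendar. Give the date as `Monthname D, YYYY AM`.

Both dates share Julian Day Number 2458907; in the Coptic calendar that is 19 Meshir 1736 AM.

Meshir 19, 1736 AM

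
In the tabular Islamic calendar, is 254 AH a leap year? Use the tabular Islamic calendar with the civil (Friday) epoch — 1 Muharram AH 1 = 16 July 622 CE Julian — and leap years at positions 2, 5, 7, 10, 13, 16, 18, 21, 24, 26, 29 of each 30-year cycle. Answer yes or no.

Year 254 AH is year 14 of its 30-year cycle; leap positions are 2, 5, 7, 10, 13, 16, 18, 21, 24, 26, 29, so it is a common year (354 days).

no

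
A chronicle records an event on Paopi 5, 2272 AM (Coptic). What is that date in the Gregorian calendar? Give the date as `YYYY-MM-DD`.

2555-10-20

Both dates share Julian Day Number 2654547; in the Gregorian calendar that is 20 October 2555 CE.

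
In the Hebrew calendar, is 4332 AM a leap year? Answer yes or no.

Hebrew year 4332 is year 19 of its 19-year Metonic cycle; leap years are at positions 3, 6, 8, 11, 14, 17, 19, so it is a leap year (13 months).

yes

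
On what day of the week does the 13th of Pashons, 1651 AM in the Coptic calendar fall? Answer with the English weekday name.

Tuesday

In the Gregorian calendar this is 21 May 1935 (JDN 2427944).
2427944 ≡ 1 (mod 7); counting from Monday = 0 gives Tuesday.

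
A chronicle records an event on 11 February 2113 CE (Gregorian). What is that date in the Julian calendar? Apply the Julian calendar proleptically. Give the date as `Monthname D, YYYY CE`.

January 28, 2113 CE

At this point the Julian calendar is 14 days behind the Gregorian.
11 February 2113 Gregorian − 14 days → 28 January 2113 Julian.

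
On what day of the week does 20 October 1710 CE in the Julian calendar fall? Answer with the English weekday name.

Equivalently 31 October 1710 Gregorian, JDN 2345928.
JDN 2345928 mod 7 = 4, and JDN 0 was a Monday, so this is a Friday.

Friday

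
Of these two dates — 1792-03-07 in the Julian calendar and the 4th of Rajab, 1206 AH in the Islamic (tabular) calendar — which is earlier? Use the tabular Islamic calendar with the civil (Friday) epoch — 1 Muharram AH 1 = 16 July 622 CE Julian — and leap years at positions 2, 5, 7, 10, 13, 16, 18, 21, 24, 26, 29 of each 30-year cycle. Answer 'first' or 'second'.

First date → JDN 2375652; second date → JDN 2375632.
JDN 2375632 < JDN 2375652, so the second date is earlier.

second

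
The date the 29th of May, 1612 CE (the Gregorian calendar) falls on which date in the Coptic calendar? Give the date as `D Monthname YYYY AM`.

Julian Day Number of the source date = 2309980.
Converting JDN 2309980 to the Coptic calendar gives 24 Pashons 1328 AM.

24 Pashons 1328 AM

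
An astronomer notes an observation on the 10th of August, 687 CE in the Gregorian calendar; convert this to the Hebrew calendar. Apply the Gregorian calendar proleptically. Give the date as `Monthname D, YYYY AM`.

Av 22, 4447 AM

Both dates share Julian Day Number 1972203; in the Hebrew calendar that is 22 Av 4447 AM.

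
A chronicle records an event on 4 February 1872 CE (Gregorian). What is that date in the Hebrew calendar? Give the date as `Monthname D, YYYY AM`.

Both dates share Julian Day Number 2404828; in the Hebrew calendar that is 25 Shevat 5632 AM.

Shevat 25, 5632 AM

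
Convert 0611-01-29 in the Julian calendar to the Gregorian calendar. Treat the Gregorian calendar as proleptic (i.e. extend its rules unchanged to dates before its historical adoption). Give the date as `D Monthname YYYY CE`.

At this point the Julian calendar is 3 days behind the Gregorian.
29 January 611 Julian + 3 days → 1 February 611 Gregorian.

1 February 611 CE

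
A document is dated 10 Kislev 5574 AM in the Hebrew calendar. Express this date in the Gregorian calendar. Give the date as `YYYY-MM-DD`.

Julian Day Number of the source date = 2383581.
Converting JDN 2383581 to the Gregorian calendar gives 3 December 1813 CE.

1813-12-03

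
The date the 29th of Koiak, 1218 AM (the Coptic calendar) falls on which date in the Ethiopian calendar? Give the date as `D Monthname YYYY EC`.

The source date corresponds to 4 January 1502 in the proleptic Gregorian calendar (JDN 2269657).
That day falls on 29 Tahsas 1494 EC in the Ethiopian calendar.

29 Tahsas 1494 EC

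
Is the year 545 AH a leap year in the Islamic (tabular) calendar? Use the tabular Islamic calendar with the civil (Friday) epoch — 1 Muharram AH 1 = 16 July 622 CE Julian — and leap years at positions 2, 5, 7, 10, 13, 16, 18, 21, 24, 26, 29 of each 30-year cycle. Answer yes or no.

Year 545 AH is year 5 of its 30-year cycle; leap positions are 2, 5, 7, 10, 13, 16, 18, 21, 24, 26, 29, so it is a leap year (355 days).

yes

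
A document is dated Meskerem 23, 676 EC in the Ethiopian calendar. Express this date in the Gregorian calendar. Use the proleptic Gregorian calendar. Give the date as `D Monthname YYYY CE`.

Both dates share Julian Day Number 1970787; in the Gregorian calendar that is 24 September 683 CE.

24 September 683 CE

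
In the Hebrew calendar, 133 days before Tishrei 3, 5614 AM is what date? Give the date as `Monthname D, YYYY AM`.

Iyar 17, 5613 AM

JDN of Tishrei 3, 5614 AM = 2398132.
2398132 − 133 = 2397999.
JDN 2397999 in the Hebrew calendar is Iyar 17, 5613 AM.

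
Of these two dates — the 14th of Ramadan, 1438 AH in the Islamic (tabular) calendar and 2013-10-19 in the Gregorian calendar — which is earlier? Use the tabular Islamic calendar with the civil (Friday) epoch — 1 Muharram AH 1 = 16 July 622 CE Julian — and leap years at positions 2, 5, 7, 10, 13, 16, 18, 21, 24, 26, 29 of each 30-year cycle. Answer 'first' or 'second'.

second

First date → JDN 2457914; second date → JDN 2456585.
JDN 2456585 < JDN 2457914, so the second date is earlier.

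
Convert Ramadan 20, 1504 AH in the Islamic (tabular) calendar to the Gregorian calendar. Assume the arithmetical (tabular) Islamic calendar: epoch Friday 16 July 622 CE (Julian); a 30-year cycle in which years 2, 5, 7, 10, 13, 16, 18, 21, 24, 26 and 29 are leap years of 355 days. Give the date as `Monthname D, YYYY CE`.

Both dates share Julian Day Number 2481308; in the Gregorian calendar that is 27 June 2081 CE.

June 27, 2081 CE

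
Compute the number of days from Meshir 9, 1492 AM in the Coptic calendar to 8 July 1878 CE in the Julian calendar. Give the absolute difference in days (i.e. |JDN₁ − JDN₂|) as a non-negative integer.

JDN of the first date = 2369776.
JDN of the second date = 2407186.
|2407186 − 2369776| = 37410.

37410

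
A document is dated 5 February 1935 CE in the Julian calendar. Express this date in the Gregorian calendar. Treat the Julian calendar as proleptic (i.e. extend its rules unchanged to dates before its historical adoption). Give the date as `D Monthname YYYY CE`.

18 February 1935 CE

For dates in this range the Gregorian date is 13 days ahead of the Julian.
5 February 1935 Julian + 13 days → 18 February 1935 Gregorian.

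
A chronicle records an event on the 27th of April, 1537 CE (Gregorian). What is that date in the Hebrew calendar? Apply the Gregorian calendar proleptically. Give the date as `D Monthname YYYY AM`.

Both dates share Julian Day Number 2282554; in the Hebrew calendar that is 6 Iyar 5297 AM.

6 Iyar 5297 AM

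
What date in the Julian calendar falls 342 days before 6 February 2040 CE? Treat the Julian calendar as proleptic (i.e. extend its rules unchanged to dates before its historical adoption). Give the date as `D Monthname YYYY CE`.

Counting 342 days back from JDN 2466204 reaches JDN 2465862, which is 1 March 2039 CE.

1 March 2039 CE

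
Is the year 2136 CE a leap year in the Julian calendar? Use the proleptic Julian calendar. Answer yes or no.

yes

2136 mod 4 = 0, so it is a leap year in the Julian calendar.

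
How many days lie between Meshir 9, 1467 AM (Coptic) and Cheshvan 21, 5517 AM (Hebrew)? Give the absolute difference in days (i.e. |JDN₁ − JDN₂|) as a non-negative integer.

2100

First date → JDN 2360644; second date → JDN 2362744.
The interval is |2360644 − 2362744| = 2100 days.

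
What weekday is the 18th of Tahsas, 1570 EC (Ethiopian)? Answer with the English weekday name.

Saturday

In the proleptic Gregorian calendar this is 24 December 1577 (JDN 2297405).
2297405 ≡ 5 (mod 7); counting from Monday = 0 gives Saturday.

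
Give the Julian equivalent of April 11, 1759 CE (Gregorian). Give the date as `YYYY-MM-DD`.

1759-03-31

For dates in this range the Gregorian date is 11 days ahead of the Julian.
11 April 1759 Gregorian − 11 days → 31 March 1759 Julian.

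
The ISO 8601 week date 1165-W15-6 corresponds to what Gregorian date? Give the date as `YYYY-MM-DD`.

1165-04-17

ISO week 1 of 1165 is the week containing the first Thursday of 1165.
Week 15, day 6 (Saturday) lands on 1165-04-17.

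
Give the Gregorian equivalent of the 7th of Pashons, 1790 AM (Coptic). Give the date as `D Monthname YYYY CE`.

Both dates share Julian Day Number 2478708; in the Gregorian calendar that is 15 May 2074 CE.

15 May 2074 CE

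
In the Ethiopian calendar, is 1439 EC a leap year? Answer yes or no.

1439 mod 4 = 3; in the Ethiopian calendar a year is leap when year mod 4 = 3, so it is a leap year.

yes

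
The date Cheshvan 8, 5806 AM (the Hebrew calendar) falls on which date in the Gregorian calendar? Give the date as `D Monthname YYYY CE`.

19 October 2045 CE

Both dates share Julian Day Number 2468273; in the Gregorian calendar that is 19 October 2045 CE.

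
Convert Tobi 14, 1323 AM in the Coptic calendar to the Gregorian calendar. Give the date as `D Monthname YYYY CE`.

19 January 1607 CE

Julian Day Number of the source date = 2308023.
Converting JDN 2308023 to the Gregorian calendar gives 19 January 1607 CE.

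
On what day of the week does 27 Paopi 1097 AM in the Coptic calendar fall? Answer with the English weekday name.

This is JDN 2225400 (1 November 1380 Gregorian).
Since JDN mod 7 = 2 (0 = Monday), the day is Wednesday.

Wednesday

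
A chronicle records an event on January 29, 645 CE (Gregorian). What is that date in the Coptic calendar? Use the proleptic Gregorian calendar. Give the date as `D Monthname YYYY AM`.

Both dates share Julian Day Number 1956670; in the Coptic calendar that is 1 Meshir 361 AM.

1 Meshir 361 AM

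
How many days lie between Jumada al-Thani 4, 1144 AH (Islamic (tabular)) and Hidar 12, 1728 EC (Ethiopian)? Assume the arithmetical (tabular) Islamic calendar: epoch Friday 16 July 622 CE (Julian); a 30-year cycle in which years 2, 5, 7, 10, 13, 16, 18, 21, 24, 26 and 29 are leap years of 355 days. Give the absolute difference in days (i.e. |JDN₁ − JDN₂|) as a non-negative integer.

First date → JDN 2353632; second date → JDN 2355079.
The interval is |2353632 − 2355079| = 1447 days.

1447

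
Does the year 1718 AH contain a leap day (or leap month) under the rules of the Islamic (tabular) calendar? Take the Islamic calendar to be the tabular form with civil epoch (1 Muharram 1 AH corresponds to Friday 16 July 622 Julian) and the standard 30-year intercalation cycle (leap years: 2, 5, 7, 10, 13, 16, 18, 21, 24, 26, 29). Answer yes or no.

no

Year 1718 AH is year 8 of its 30-year cycle; leap positions are 2, 5, 7, 10, 13, 16, 18, 21, 24, 26, 29, so it is a common year (354 days).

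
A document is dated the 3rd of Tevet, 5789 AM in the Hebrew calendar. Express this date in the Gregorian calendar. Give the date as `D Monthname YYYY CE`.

Julian Day Number of the source date = 2462127.
Converting JDN 2462127 to the Gregorian calendar gives 21 December 2028 CE.

21 December 2028 CE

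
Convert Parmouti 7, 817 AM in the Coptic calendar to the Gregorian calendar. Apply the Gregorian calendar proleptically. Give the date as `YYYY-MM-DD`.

Julian Day Number of the source date = 2123290.
Converting JDN 2123290 to the Gregorian calendar gives 9 April 1101 CE.

1101-04-09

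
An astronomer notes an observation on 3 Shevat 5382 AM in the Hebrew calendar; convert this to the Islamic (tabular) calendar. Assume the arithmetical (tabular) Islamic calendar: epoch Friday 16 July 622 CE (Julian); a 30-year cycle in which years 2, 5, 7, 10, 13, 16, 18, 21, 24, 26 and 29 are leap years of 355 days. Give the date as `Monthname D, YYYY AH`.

Rabi' al-Awwal 1, 1031 AH

The source date corresponds to 14 January 1622 in the Gregorian calendar (JDN 2313497).
That day falls on 1 Rabi' al-Awwal 1031 AH in the tabular Islamic calendar.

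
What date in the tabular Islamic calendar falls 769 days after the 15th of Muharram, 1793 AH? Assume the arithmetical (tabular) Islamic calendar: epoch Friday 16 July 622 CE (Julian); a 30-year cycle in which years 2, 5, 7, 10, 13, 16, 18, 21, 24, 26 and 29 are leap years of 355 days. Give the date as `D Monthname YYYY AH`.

JDN of the 15th of Muharram, 1793 AH = 2583479.
2583479 + 769 = 2584248.
JDN 2584248 in the tabular Islamic calendar is 16 Rabi' al-Awwal 1795 AH.

16 Rabi' al-Awwal 1795 AH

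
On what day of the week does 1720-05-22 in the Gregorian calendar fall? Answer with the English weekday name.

Wednesday

Since JDN mod 7 = 2 (0 = Monday), the day is Wednesday.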